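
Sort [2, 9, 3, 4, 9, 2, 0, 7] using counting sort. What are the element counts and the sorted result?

Count array: [1, 0, 2, 1, 1, 0, 0, 1, 0, 2]
(count[i] = number of elements equal to i)
Cumulative count: [1, 1, 3, 4, 5, 5, 5, 6, 6, 8]
Sorted: [0, 2, 2, 3, 4, 7, 9, 9]


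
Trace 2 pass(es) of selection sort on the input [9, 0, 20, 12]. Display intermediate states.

Pass 1: Select minimum 0 at index 1, swap -> [0, 9, 20, 12]
Pass 2: Select minimum 9 at index 1, swap -> [0, 9, 20, 12]


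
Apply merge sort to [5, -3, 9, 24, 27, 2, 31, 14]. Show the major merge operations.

Divide and conquer:
  Merge [5] + [-3] -> [-3, 5]
  Merge [9] + [24] -> [9, 24]
  Merge [-3, 5] + [9, 24] -> [-3, 5, 9, 24]
  Merge [27] + [2] -> [2, 27]
  Merge [31] + [14] -> [14, 31]
  Merge [2, 27] + [14, 31] -> [2, 14, 27, 31]
  Merge [-3, 5, 9, 24] + [2, 14, 27, 31] -> [-3, 2, 5, 9, 14, 24, 27, 31]


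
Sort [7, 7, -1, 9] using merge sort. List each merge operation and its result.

Divide and conquer:
  Merge [7] + [7] -> [7, 7]
  Merge [-1] + [9] -> [-1, 9]
  Merge [7, 7] + [-1, 9] -> [-1, 7, 7, 9]


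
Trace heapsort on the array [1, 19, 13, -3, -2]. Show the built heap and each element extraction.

Build heap: [19, 1, 13, -3, -2]
Extract 19: [13, 1, -2, -3, 19]
Extract 13: [1, -3, -2, 13, 19]
Extract 1: [-2, -3, 1, 13, 19]
Extract -2: [-3, -2, 1, 13, 19]


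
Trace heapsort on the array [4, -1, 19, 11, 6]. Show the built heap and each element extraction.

Build heap: [19, 11, 4, -1, 6]
Extract 19: [11, 6, 4, -1, 19]
Extract 11: [6, -1, 4, 11, 19]
Extract 6: [4, -1, 6, 11, 19]
Extract 4: [-1, 4, 6, 11, 19]


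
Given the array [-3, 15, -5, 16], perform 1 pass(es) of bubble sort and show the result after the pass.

After pass 1: [-3, -5, 15, 16] (1 swaps)
Total swaps: 1


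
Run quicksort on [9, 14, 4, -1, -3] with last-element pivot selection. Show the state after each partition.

Partition 1: pivot=-3 at index 0 -> [-3, 14, 4, -1, 9]
Partition 2: pivot=9 at index 3 -> [-3, 4, -1, 9, 14]
Partition 3: pivot=-1 at index 1 -> [-3, -1, 4, 9, 14]


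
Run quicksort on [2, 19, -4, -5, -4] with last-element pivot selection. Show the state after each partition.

Partition 1: pivot=-4 at index 2 -> [-4, -5, -4, 19, 2]
Partition 2: pivot=-5 at index 0 -> [-5, -4, -4, 19, 2]
Partition 3: pivot=2 at index 3 -> [-5, -4, -4, 2, 19]


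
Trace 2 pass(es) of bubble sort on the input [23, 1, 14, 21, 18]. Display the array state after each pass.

After pass 1: [1, 14, 21, 18, 23] (4 swaps)
After pass 2: [1, 14, 18, 21, 23] (1 swaps)
Total swaps: 5


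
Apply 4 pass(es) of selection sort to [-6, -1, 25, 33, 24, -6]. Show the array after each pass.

Pass 1: Select minimum -6 at index 0, swap -> [-6, -1, 25, 33, 24, -6]
Pass 2: Select minimum -6 at index 5, swap -> [-6, -6, 25, 33, 24, -1]
Pass 3: Select minimum -1 at index 5, swap -> [-6, -6, -1, 33, 24, 25]
Pass 4: Select minimum 24 at index 4, swap -> [-6, -6, -1, 24, 33, 25]


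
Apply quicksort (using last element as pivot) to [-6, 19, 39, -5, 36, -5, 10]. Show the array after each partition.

Partition 1: pivot=10 at index 3 -> [-6, -5, -5, 10, 36, 39, 19]
Partition 2: pivot=-5 at index 2 -> [-6, -5, -5, 10, 36, 39, 19]
Partition 3: pivot=-5 at index 1 -> [-6, -5, -5, 10, 36, 39, 19]
Partition 4: pivot=19 at index 4 -> [-6, -5, -5, 10, 19, 39, 36]
Partition 5: pivot=36 at index 5 -> [-6, -5, -5, 10, 19, 36, 39]


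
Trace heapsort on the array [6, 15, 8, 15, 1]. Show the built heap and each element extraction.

Build heap: [15, 15, 8, 6, 1]
Extract 15: [15, 6, 8, 1, 15]
Extract 15: [8, 6, 1, 15, 15]
Extract 8: [6, 1, 8, 15, 15]
Extract 6: [1, 6, 8, 15, 15]


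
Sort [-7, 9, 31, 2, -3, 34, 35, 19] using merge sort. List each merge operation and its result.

Divide and conquer:
  Merge [-7] + [9] -> [-7, 9]
  Merge [31] + [2] -> [2, 31]
  Merge [-7, 9] + [2, 31] -> [-7, 2, 9, 31]
  Merge [-3] + [34] -> [-3, 34]
  Merge [35] + [19] -> [19, 35]
  Merge [-3, 34] + [19, 35] -> [-3, 19, 34, 35]
  Merge [-7, 2, 9, 31] + [-3, 19, 34, 35] -> [-7, -3, 2, 9, 19, 31, 34, 35]


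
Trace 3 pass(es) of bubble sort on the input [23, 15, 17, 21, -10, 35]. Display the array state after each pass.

After pass 1: [15, 17, 21, -10, 23, 35] (4 swaps)
After pass 2: [15, 17, -10, 21, 23, 35] (1 swaps)
After pass 3: [15, -10, 17, 21, 23, 35] (1 swaps)
Total swaps: 6


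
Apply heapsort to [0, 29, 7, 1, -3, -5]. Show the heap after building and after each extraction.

Build heap: [29, 1, 7, 0, -3, -5]
Extract 29: [7, 1, -5, 0, -3, 29]
Extract 7: [1, 0, -5, -3, 7, 29]
Extract 1: [0, -3, -5, 1, 7, 29]
Extract 0: [-3, -5, 0, 1, 7, 29]
Extract -3: [-5, -3, 0, 1, 7, 29]


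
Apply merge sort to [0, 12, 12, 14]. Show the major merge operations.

Divide and conquer:
  Merge [0] + [12] -> [0, 12]
  Merge [12] + [14] -> [12, 14]
  Merge [0, 12] + [12, 14] -> [0, 12, 12, 14]


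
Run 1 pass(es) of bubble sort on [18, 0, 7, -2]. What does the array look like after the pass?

After pass 1: [0, 7, -2, 18] (3 swaps)
Total swaps: 3


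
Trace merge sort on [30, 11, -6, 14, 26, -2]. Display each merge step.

Divide and conquer:
  Merge [11] + [-6] -> [-6, 11]
  Merge [30] + [-6, 11] -> [-6, 11, 30]
  Merge [26] + [-2] -> [-2, 26]
  Merge [14] + [-2, 26] -> [-2, 14, 26]
  Merge [-6, 11, 30] + [-2, 14, 26] -> [-6, -2, 11, 14, 26, 30]


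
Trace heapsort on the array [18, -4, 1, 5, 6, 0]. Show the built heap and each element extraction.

Build heap: [18, 6, 1, 5, -4, 0]
Extract 18: [6, 5, 1, 0, -4, 18]
Extract 6: [5, 0, 1, -4, 6, 18]
Extract 5: [1, 0, -4, 5, 6, 18]
Extract 1: [0, -4, 1, 5, 6, 18]
Extract 0: [-4, 0, 1, 5, 6, 18]


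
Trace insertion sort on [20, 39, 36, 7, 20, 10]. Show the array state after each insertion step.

First element 20 is already 'sorted'
Insert 39: shifted 0 elements -> [20, 39, 36, 7, 20, 10]
Insert 36: shifted 1 elements -> [20, 36, 39, 7, 20, 10]
Insert 7: shifted 3 elements -> [7, 20, 36, 39, 20, 10]
Insert 20: shifted 2 elements -> [7, 20, 20, 36, 39, 10]
Insert 10: shifted 4 elements -> [7, 10, 20, 20, 36, 39]


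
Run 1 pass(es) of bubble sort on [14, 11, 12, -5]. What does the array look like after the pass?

After pass 1: [11, 12, -5, 14] (3 swaps)
Total swaps: 3


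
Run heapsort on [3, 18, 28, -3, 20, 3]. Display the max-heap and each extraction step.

Build heap: [28, 20, 3, -3, 18, 3]
Extract 28: [20, 18, 3, -3, 3, 28]
Extract 20: [18, 3, 3, -3, 20, 28]
Extract 18: [3, -3, 3, 18, 20, 28]
Extract 3: [3, -3, 3, 18, 20, 28]
Extract 3: [-3, 3, 3, 18, 20, 28]


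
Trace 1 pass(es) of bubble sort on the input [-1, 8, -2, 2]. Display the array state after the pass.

After pass 1: [-1, -2, 2, 8] (2 swaps)
Total swaps: 2


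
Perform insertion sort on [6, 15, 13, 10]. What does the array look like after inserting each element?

First element 6 is already 'sorted'
Insert 15: shifted 0 elements -> [6, 15, 13, 10]
Insert 13: shifted 1 elements -> [6, 13, 15, 10]
Insert 10: shifted 2 elements -> [6, 10, 13, 15]


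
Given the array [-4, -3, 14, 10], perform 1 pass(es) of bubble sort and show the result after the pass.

After pass 1: [-4, -3, 10, 14] (1 swaps)
Total swaps: 1


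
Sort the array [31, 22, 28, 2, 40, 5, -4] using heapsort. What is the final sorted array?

Build heap: [40, 31, 28, 2, 22, 5, -4]
Extract 40: [31, 22, 28, 2, -4, 5, 40]
Extract 31: [28, 22, 5, 2, -4, 31, 40]
Extract 28: [22, 2, 5, -4, 28, 31, 40]
Extract 22: [5, 2, -4, 22, 28, 31, 40]
Extract 5: [2, -4, 5, 22, 28, 31, 40]
Extract 2: [-4, 2, 5, 22, 28, 31, 40]


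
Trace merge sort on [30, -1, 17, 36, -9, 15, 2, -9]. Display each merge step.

Divide and conquer:
  Merge [30] + [-1] -> [-1, 30]
  Merge [17] + [36] -> [17, 36]
  Merge [-1, 30] + [17, 36] -> [-1, 17, 30, 36]
  Merge [-9] + [15] -> [-9, 15]
  Merge [2] + [-9] -> [-9, 2]
  Merge [-9, 15] + [-9, 2] -> [-9, -9, 2, 15]
  Merge [-1, 17, 30, 36] + [-9, -9, 2, 15] -> [-9, -9, -1, 2, 15, 17, 30, 36]


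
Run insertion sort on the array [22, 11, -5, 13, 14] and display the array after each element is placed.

First element 22 is already 'sorted'
Insert 11: shifted 1 elements -> [11, 22, -5, 13, 14]
Insert -5: shifted 2 elements -> [-5, 11, 22, 13, 14]
Insert 13: shifted 1 elements -> [-5, 11, 13, 22, 14]
Insert 14: shifted 1 elements -> [-5, 11, 13, 14, 22]


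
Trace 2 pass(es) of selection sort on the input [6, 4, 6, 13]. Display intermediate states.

Pass 1: Select minimum 4 at index 1, swap -> [4, 6, 6, 13]
Pass 2: Select minimum 6 at index 1, swap -> [4, 6, 6, 13]


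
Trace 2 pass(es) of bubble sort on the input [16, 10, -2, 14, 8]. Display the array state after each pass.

After pass 1: [10, -2, 14, 8, 16] (4 swaps)
After pass 2: [-2, 10, 8, 14, 16] (2 swaps)
Total swaps: 6


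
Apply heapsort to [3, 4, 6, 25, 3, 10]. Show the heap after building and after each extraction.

Build heap: [25, 4, 10, 3, 3, 6]
Extract 25: [10, 4, 6, 3, 3, 25]
Extract 10: [6, 4, 3, 3, 10, 25]
Extract 6: [4, 3, 3, 6, 10, 25]
Extract 4: [3, 3, 4, 6, 10, 25]
Extract 3: [3, 3, 4, 6, 10, 25]


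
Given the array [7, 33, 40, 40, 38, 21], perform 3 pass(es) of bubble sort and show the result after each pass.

After pass 1: [7, 33, 40, 38, 21, 40] (2 swaps)
After pass 2: [7, 33, 38, 21, 40, 40] (2 swaps)
After pass 3: [7, 33, 21, 38, 40, 40] (1 swaps)
Total swaps: 5


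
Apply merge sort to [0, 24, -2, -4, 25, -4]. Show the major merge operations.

Divide and conquer:
  Merge [24] + [-2] -> [-2, 24]
  Merge [0] + [-2, 24] -> [-2, 0, 24]
  Merge [25] + [-4] -> [-4, 25]
  Merge [-4] + [-4, 25] -> [-4, -4, 25]
  Merge [-2, 0, 24] + [-4, -4, 25] -> [-4, -4, -2, 0, 24, 25]


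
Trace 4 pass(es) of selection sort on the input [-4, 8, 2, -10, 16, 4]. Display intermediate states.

Pass 1: Select minimum -10 at index 3, swap -> [-10, 8, 2, -4, 16, 4]
Pass 2: Select minimum -4 at index 3, swap -> [-10, -4, 2, 8, 16, 4]
Pass 3: Select minimum 2 at index 2, swap -> [-10, -4, 2, 8, 16, 4]
Pass 4: Select minimum 4 at index 5, swap -> [-10, -4, 2, 4, 16, 8]


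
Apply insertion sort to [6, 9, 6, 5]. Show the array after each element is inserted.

First element 6 is already 'sorted'
Insert 9: shifted 0 elements -> [6, 9, 6, 5]
Insert 6: shifted 1 elements -> [6, 6, 9, 5]
Insert 5: shifted 3 elements -> [5, 6, 6, 9]


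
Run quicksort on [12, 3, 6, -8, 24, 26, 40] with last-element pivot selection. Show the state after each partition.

Partition 1: pivot=40 at index 6 -> [12, 3, 6, -8, 24, 26, 40]
Partition 2: pivot=26 at index 5 -> [12, 3, 6, -8, 24, 26, 40]
Partition 3: pivot=24 at index 4 -> [12, 3, 6, -8, 24, 26, 40]
Partition 4: pivot=-8 at index 0 -> [-8, 3, 6, 12, 24, 26, 40]
Partition 5: pivot=12 at index 3 -> [-8, 3, 6, 12, 24, 26, 40]
Partition 6: pivot=6 at index 2 -> [-8, 3, 6, 12, 24, 26, 40]


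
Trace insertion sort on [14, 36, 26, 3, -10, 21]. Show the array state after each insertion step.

First element 14 is already 'sorted'
Insert 36: shifted 0 elements -> [14, 36, 26, 3, -10, 21]
Insert 26: shifted 1 elements -> [14, 26, 36, 3, -10, 21]
Insert 3: shifted 3 elements -> [3, 14, 26, 36, -10, 21]
Insert -10: shifted 4 elements -> [-10, 3, 14, 26, 36, 21]
Insert 21: shifted 2 elements -> [-10, 3, 14, 21, 26, 36]


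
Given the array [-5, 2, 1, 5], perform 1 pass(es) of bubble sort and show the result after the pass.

After pass 1: [-5, 1, 2, 5] (1 swaps)
Total swaps: 1


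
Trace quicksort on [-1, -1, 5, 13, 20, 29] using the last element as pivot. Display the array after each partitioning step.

Partition 1: pivot=29 at index 5 -> [-1, -1, 5, 13, 20, 29]
Partition 2: pivot=20 at index 4 -> [-1, -1, 5, 13, 20, 29]
Partition 3: pivot=13 at index 3 -> [-1, -1, 5, 13, 20, 29]
Partition 4: pivot=5 at index 2 -> [-1, -1, 5, 13, 20, 29]
Partition 5: pivot=-1 at index 1 -> [-1, -1, 5, 13, 20, 29]


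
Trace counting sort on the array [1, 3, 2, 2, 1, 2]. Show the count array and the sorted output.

Count array: [0, 2, 3, 1]
(count[i] = number of elements equal to i)
Cumulative count: [0, 2, 5, 6]
Sorted: [1, 1, 2, 2, 2, 3]


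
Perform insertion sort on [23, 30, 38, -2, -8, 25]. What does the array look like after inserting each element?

First element 23 is already 'sorted'
Insert 30: shifted 0 elements -> [23, 30, 38, -2, -8, 25]
Insert 38: shifted 0 elements -> [23, 30, 38, -2, -8, 25]
Insert -2: shifted 3 elements -> [-2, 23, 30, 38, -8, 25]
Insert -8: shifted 4 elements -> [-8, -2, 23, 30, 38, 25]
Insert 25: shifted 2 elements -> [-8, -2, 23, 25, 30, 38]


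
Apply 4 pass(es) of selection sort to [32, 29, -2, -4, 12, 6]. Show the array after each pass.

Pass 1: Select minimum -4 at index 3, swap -> [-4, 29, -2, 32, 12, 6]
Pass 2: Select minimum -2 at index 2, swap -> [-4, -2, 29, 32, 12, 6]
Pass 3: Select minimum 6 at index 5, swap -> [-4, -2, 6, 32, 12, 29]
Pass 4: Select minimum 12 at index 4, swap -> [-4, -2, 6, 12, 32, 29]


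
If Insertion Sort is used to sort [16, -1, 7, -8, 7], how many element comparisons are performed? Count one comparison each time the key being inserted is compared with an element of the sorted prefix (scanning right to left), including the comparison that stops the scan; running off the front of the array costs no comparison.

Insert -1: 16 > -1 (shift), reached front = 1 comparison(s) -> [-1, 16, 7, -8, 7]
Insert 7: 16 > 7 (shift), -1 <= 7 (stop) = 2 comparison(s) -> [-1, 7, 16, -8, 7]
Insert -8: 16 > -8 (shift), 7 > -8 (shift), -1 > -8 (shift), reached front = 3 comparison(s) -> [-8, -1, 7, 16, 7]
Insert 7: 16 > 7 (shift), 7 <= 7 (stop) = 2 comparison(s) -> [-8, -1, 7, 7, 16]
Total comparisons: 1 + 2 + 3 + 2 = 8


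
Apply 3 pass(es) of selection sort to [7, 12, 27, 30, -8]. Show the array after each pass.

Pass 1: Select minimum -8 at index 4, swap -> [-8, 12, 27, 30, 7]
Pass 2: Select minimum 7 at index 4, swap -> [-8, 7, 27, 30, 12]
Pass 3: Select minimum 12 at index 4, swap -> [-8, 7, 12, 30, 27]


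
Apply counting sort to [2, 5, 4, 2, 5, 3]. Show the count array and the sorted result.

Count array: [0, 0, 2, 1, 1, 2]
(count[i] = number of elements equal to i)
Cumulative count: [0, 0, 2, 3, 4, 6]
Sorted: [2, 2, 3, 4, 5, 5]


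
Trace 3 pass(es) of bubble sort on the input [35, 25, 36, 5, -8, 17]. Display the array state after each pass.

After pass 1: [25, 35, 5, -8, 17, 36] (4 swaps)
After pass 2: [25, 5, -8, 17, 35, 36] (3 swaps)
After pass 3: [5, -8, 17, 25, 35, 36] (3 swaps)
Total swaps: 10


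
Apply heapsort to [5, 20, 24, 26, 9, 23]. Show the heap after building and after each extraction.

Build heap: [26, 20, 24, 5, 9, 23]
Extract 26: [24, 20, 23, 5, 9, 26]
Extract 24: [23, 20, 9, 5, 24, 26]
Extract 23: [20, 5, 9, 23, 24, 26]
Extract 20: [9, 5, 20, 23, 24, 26]
Extract 9: [5, 9, 20, 23, 24, 26]


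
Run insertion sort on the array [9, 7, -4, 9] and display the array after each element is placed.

First element 9 is already 'sorted'
Insert 7: shifted 1 elements -> [7, 9, -4, 9]
Insert -4: shifted 2 elements -> [-4, 7, 9, 9]
Insert 9: shifted 0 elements -> [-4, 7, 9, 9]


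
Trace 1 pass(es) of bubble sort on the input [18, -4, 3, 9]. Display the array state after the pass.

After pass 1: [-4, 3, 9, 18] (3 swaps)
Total swaps: 3


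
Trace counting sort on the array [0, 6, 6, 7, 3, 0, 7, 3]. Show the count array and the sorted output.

Count array: [2, 0, 0, 2, 0, 0, 2, 2]
(count[i] = number of elements equal to i)
Cumulative count: [2, 2, 2, 4, 4, 4, 6, 8]
Sorted: [0, 0, 3, 3, 6, 6, 7, 7]


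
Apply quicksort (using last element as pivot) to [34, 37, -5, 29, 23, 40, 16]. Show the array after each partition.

Partition 1: pivot=16 at index 1 -> [-5, 16, 34, 29, 23, 40, 37]
Partition 2: pivot=37 at index 5 -> [-5, 16, 34, 29, 23, 37, 40]
Partition 3: pivot=23 at index 2 -> [-5, 16, 23, 29, 34, 37, 40]
Partition 4: pivot=34 at index 4 -> [-5, 16, 23, 29, 34, 37, 40]


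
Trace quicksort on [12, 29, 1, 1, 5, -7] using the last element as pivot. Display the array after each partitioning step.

Partition 1: pivot=-7 at index 0 -> [-7, 29, 1, 1, 5, 12]
Partition 2: pivot=12 at index 4 -> [-7, 1, 1, 5, 12, 29]
Partition 3: pivot=5 at index 3 -> [-7, 1, 1, 5, 12, 29]
Partition 4: pivot=1 at index 2 -> [-7, 1, 1, 5, 12, 29]


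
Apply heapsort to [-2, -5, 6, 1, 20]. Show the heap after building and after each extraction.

Build heap: [20, 1, 6, -2, -5]
Extract 20: [6, 1, -5, -2, 20]
Extract 6: [1, -2, -5, 6, 20]
Extract 1: [-2, -5, 1, 6, 20]
Extract -2: [-5, -2, 1, 6, 20]


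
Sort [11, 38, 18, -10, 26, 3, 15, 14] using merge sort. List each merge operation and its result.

Divide and conquer:
  Merge [11] + [38] -> [11, 38]
  Merge [18] + [-10] -> [-10, 18]
  Merge [11, 38] + [-10, 18] -> [-10, 11, 18, 38]
  Merge [26] + [3] -> [3, 26]
  Merge [15] + [14] -> [14, 15]
  Merge [3, 26] + [14, 15] -> [3, 14, 15, 26]
  Merge [-10, 11, 18, 38] + [3, 14, 15, 26] -> [-10, 3, 11, 14, 15, 18, 26, 38]


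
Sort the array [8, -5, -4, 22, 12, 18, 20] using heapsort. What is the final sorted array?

Build heap: [22, 12, 20, -5, 8, 18, -4]
Extract 22: [20, 12, 18, -5, 8, -4, 22]
Extract 20: [18, 12, -4, -5, 8, 20, 22]
Extract 18: [12, 8, -4, -5, 18, 20, 22]
Extract 12: [8, -5, -4, 12, 18, 20, 22]
Extract 8: [-4, -5, 8, 12, 18, 20, 22]
Extract -4: [-5, -4, 8, 12, 18, 20, 22]


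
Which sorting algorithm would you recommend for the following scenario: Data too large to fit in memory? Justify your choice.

Best choice: External merge sort
Reason: Minimizes disk I/O by sequential reads/writes


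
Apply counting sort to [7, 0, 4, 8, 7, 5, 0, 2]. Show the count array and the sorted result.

Count array: [2, 0, 1, 0, 1, 1, 0, 2, 1]
(count[i] = number of elements equal to i)
Cumulative count: [2, 2, 3, 3, 4, 5, 5, 7, 8]
Sorted: [0, 0, 2, 4, 5, 7, 7, 8]


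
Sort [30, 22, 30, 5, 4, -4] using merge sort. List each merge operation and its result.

Divide and conquer:
  Merge [22] + [30] -> [22, 30]
  Merge [30] + [22, 30] -> [22, 30, 30]
  Merge [4] + [-4] -> [-4, 4]
  Merge [5] + [-4, 4] -> [-4, 4, 5]
  Merge [22, 30, 30] + [-4, 4, 5] -> [-4, 4, 5, 22, 30, 30]


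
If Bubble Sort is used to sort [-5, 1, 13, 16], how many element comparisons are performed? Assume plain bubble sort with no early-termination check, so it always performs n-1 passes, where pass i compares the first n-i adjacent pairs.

Pass 1: compare adjacent pairs (0,1)..(2,3) = 3 comparison(s), 0 swap(s) -> [-5, 1, 13, 16]
Pass 2: compare adjacent pairs (0,1)..(1,2) = 2 comparison(s), 0 swap(s) -> [-5, 1, 13, 16]
Pass 3: compare adjacent pairs (0,1)..(0,1) = 1 comparison(s), 0 swap(s) -> [-5, 1, 13, 16]
Total comparisons: 3 + 2 + 1 = 6


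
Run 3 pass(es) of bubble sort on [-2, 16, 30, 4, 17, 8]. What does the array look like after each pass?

After pass 1: [-2, 16, 4, 17, 8, 30] (3 swaps)
After pass 2: [-2, 4, 16, 8, 17, 30] (2 swaps)
After pass 3: [-2, 4, 8, 16, 17, 30] (1 swaps)
Total swaps: 6


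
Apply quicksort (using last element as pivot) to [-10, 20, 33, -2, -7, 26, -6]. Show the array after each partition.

Partition 1: pivot=-6 at index 2 -> [-10, -7, -6, -2, 20, 26, 33]
Partition 2: pivot=-7 at index 1 -> [-10, -7, -6, -2, 20, 26, 33]
Partition 3: pivot=33 at index 6 -> [-10, -7, -6, -2, 20, 26, 33]
Partition 4: pivot=26 at index 5 -> [-10, -7, -6, -2, 20, 26, 33]
Partition 5: pivot=20 at index 4 -> [-10, -7, -6, -2, 20, 26, 33]


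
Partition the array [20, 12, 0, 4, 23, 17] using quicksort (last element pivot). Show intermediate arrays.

Partition 1: pivot=17 at index 3 -> [12, 0, 4, 17, 23, 20]
Partition 2: pivot=4 at index 1 -> [0, 4, 12, 17, 23, 20]
Partition 3: pivot=20 at index 4 -> [0, 4, 12, 17, 20, 23]


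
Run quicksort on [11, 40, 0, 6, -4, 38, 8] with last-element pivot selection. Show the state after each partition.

Partition 1: pivot=8 at index 3 -> [0, 6, -4, 8, 11, 38, 40]
Partition 2: pivot=-4 at index 0 -> [-4, 6, 0, 8, 11, 38, 40]
Partition 3: pivot=0 at index 1 -> [-4, 0, 6, 8, 11, 38, 40]
Partition 4: pivot=40 at index 6 -> [-4, 0, 6, 8, 11, 38, 40]
Partition 5: pivot=38 at index 5 -> [-4, 0, 6, 8, 11, 38, 40]


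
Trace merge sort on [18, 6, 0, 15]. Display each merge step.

Divide and conquer:
  Merge [18] + [6] -> [6, 18]
  Merge [0] + [15] -> [0, 15]
  Merge [6, 18] + [0, 15] -> [0, 6, 15, 18]


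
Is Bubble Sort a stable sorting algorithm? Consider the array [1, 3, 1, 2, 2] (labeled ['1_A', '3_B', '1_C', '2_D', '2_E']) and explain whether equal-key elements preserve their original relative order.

Trace Bubble Sort on the labeled array (the key is the number; the letter only tracks identity):
  After pass 1: [1_A, 1_C, 2_D, 2_E, 3_B]
  After pass 2: [1_A, 1_C, 2_D, 2_E, 3_B] (no swaps, done)
Final order: [1_A, 1_C, 2_D, 2_E, 3_B]
Equal keys:
  value 1: originally 1_A, 1_C; after sorting 1_A, 1_C -> order preserved
  value 2: originally 2_D, 2_E; after sorting 2_D, 2_E -> order preserved
All equal keys kept their original relative order. Bubble Sort is stable: it only swaps adjacent elements when the left one is strictly greater, so equal keys never move past each other.
Answer: Stable


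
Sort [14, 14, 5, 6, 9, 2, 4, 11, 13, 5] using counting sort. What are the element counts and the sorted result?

Count array: [0, 0, 1, 0, 1, 2, 1, 0, 0, 1, 0, 1, 0, 1, 2]
(count[i] = number of elements equal to i)
Cumulative count: [0, 0, 1, 1, 2, 4, 5, 5, 5, 6, 6, 7, 7, 8, 10]
Sorted: [2, 4, 5, 5, 6, 9, 11, 13, 14, 14]


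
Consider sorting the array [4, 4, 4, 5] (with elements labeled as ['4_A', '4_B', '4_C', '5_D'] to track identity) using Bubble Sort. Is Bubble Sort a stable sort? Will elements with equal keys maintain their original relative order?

Trace Bubble Sort on the labeled array (the key is the number; the letter only tracks identity):
  After pass 1: [4_A, 4_B, 4_C, 5_D] (no swaps, done)
Final order: [4_A, 4_B, 4_C, 5_D]
Equal keys:
  value 4: originally 4_A, 4_B, 4_C; after sorting 4_A, 4_B, 4_C -> order preserved
All equal keys kept their original relative order. Bubble Sort is stable: it only swaps adjacent elements when the left one is strictly greater, so equal keys never move past each other.
Answer: Stable


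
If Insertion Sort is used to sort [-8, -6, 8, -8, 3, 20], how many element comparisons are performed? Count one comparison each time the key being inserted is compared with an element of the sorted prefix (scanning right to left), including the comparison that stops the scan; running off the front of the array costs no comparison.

Insert -6: -8 <= -6 (stop) = 1 comparison(s) -> [-8, -6, 8, -8, 3, 20]
Insert 8: -6 <= 8 (stop) = 1 comparison(s) -> [-8, -6, 8, -8, 3, 20]
Insert -8: 8 > -8 (shift), -6 > -8 (shift), -8 <= -8 (stop) = 3 comparison(s) -> [-8, -8, -6, 8, 3, 20]
Insert 3: 8 > 3 (shift), -6 <= 3 (stop) = 2 comparison(s) -> [-8, -8, -6, 3, 8, 20]
Insert 20: 8 <= 20 (stop) = 1 comparison(s) -> [-8, -8, -6, 3, 8, 20]
Total comparisons: 1 + 1 + 3 + 2 + 1 = 8


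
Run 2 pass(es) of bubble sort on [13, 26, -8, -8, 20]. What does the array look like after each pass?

After pass 1: [13, -8, -8, 20, 26] (3 swaps)
After pass 2: [-8, -8, 13, 20, 26] (2 swaps)
Total swaps: 5


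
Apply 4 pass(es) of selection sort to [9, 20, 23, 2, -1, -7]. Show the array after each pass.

Pass 1: Select minimum -7 at index 5, swap -> [-7, 20, 23, 2, -1, 9]
Pass 2: Select minimum -1 at index 4, swap -> [-7, -1, 23, 2, 20, 9]
Pass 3: Select minimum 2 at index 3, swap -> [-7, -1, 2, 23, 20, 9]
Pass 4: Select minimum 9 at index 5, swap -> [-7, -1, 2, 9, 20, 23]


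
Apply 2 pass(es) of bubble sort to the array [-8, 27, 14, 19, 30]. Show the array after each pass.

After pass 1: [-8, 14, 19, 27, 30] (2 swaps)
After pass 2: [-8, 14, 19, 27, 30] (0 swaps)
Total swaps: 2


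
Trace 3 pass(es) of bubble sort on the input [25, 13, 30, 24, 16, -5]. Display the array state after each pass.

After pass 1: [13, 25, 24, 16, -5, 30] (4 swaps)
After pass 2: [13, 24, 16, -5, 25, 30] (3 swaps)
After pass 3: [13, 16, -5, 24, 25, 30] (2 swaps)
Total swaps: 9


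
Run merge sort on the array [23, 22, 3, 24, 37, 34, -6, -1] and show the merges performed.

Divide and conquer:
  Merge [23] + [22] -> [22, 23]
  Merge [3] + [24] -> [3, 24]
  Merge [22, 23] + [3, 24] -> [3, 22, 23, 24]
  Merge [37] + [34] -> [34, 37]
  Merge [-6] + [-1] -> [-6, -1]
  Merge [34, 37] + [-6, -1] -> [-6, -1, 34, 37]
  Merge [3, 22, 23, 24] + [-6, -1, 34, 37] -> [-6, -1, 3, 22, 23, 24, 34, 37]


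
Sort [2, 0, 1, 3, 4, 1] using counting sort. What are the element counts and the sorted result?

Count array: [1, 2, 1, 1, 1]
(count[i] = number of elements equal to i)
Cumulative count: [1, 3, 4, 5, 6]
Sorted: [0, 1, 1, 2, 3, 4]


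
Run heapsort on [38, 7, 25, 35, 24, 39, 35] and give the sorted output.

Build heap: [39, 35, 38, 7, 24, 25, 35]
Extract 39: [38, 35, 35, 7, 24, 25, 39]
Extract 38: [35, 25, 35, 7, 24, 38, 39]
Extract 35: [35, 25, 24, 7, 35, 38, 39]
Extract 35: [25, 7, 24, 35, 35, 38, 39]
Extract 25: [24, 7, 25, 35, 35, 38, 39]
Extract 24: [7, 24, 25, 35, 35, 38, 39]


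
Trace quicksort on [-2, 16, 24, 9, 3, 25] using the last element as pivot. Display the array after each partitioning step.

Partition 1: pivot=25 at index 5 -> [-2, 16, 24, 9, 3, 25]
Partition 2: pivot=3 at index 1 -> [-2, 3, 24, 9, 16, 25]
Partition 3: pivot=16 at index 3 -> [-2, 3, 9, 16, 24, 25]


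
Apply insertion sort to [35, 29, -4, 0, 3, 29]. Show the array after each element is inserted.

First element 35 is already 'sorted'
Insert 29: shifted 1 elements -> [29, 35, -4, 0, 3, 29]
Insert -4: shifted 2 elements -> [-4, 29, 35, 0, 3, 29]
Insert 0: shifted 2 elements -> [-4, 0, 29, 35, 3, 29]
Insert 3: shifted 2 elements -> [-4, 0, 3, 29, 35, 29]
Insert 29: shifted 1 elements -> [-4, 0, 3, 29, 29, 35]


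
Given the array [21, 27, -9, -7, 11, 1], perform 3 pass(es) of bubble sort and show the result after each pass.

After pass 1: [21, -9, -7, 11, 1, 27] (4 swaps)
After pass 2: [-9, -7, 11, 1, 21, 27] (4 swaps)
After pass 3: [-9, -7, 1, 11, 21, 27] (1 swaps)
Total swaps: 9


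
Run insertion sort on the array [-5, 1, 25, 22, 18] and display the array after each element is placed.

First element -5 is already 'sorted'
Insert 1: shifted 0 elements -> [-5, 1, 25, 22, 18]
Insert 25: shifted 0 elements -> [-5, 1, 25, 22, 18]
Insert 22: shifted 1 elements -> [-5, 1, 22, 25, 18]
Insert 18: shifted 2 elements -> [-5, 1, 18, 22, 25]


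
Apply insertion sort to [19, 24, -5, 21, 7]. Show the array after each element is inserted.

First element 19 is already 'sorted'
Insert 24: shifted 0 elements -> [19, 24, -5, 21, 7]
Insert -5: shifted 2 elements -> [-5, 19, 24, 21, 7]
Insert 21: shifted 1 elements -> [-5, 19, 21, 24, 7]
Insert 7: shifted 3 elements -> [-5, 7, 19, 21, 24]


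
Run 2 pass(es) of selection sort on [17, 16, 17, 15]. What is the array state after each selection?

Pass 1: Select minimum 15 at index 3, swap -> [15, 16, 17, 17]
Pass 2: Select minimum 16 at index 1, swap -> [15, 16, 17, 17]


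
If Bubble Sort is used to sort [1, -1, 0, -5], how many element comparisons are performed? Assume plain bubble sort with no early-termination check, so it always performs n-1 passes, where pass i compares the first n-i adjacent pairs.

Pass 1: compare adjacent pairs (0,1)..(2,3) = 3 comparison(s), 3 swap(s) -> [-1, 0, -5, 1]
Pass 2: compare adjacent pairs (0,1)..(1,2) = 2 comparison(s), 1 swap(s) -> [-1, -5, 0, 1]
Pass 3: compare adjacent pairs (0,1)..(0,1) = 1 comparison(s), 1 swap(s) -> [-5, -1, 0, 1]
Total comparisons: 3 + 2 + 1 = 6


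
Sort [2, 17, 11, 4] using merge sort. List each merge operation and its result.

Divide and conquer:
  Merge [2] + [17] -> [2, 17]
  Merge [11] + [4] -> [4, 11]
  Merge [2, 17] + [4, 11] -> [2, 4, 11, 17]


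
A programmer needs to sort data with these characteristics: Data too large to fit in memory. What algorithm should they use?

Best choice: External merge sort
Reason: Minimizes disk I/O by sequential reads/writes


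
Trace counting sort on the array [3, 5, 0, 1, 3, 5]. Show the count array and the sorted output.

Count array: [1, 1, 0, 2, 0, 2]
(count[i] = number of elements equal to i)
Cumulative count: [1, 2, 2, 4, 4, 6]
Sorted: [0, 1, 3, 3, 5, 5]


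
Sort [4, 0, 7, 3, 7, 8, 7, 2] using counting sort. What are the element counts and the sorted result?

Count array: [1, 0, 1, 1, 1, 0, 0, 3, 1]
(count[i] = number of elements equal to i)
Cumulative count: [1, 1, 2, 3, 4, 4, 4, 7, 8]
Sorted: [0, 2, 3, 4, 7, 7, 7, 8]


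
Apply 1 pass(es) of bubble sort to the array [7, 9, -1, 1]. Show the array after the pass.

After pass 1: [7, -1, 1, 9] (2 swaps)
Total swaps: 2


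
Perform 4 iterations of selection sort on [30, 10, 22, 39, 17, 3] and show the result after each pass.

Pass 1: Select minimum 3 at index 5, swap -> [3, 10, 22, 39, 17, 30]
Pass 2: Select minimum 10 at index 1, swap -> [3, 10, 22, 39, 17, 30]
Pass 3: Select minimum 17 at index 4, swap -> [3, 10, 17, 39, 22, 30]
Pass 4: Select minimum 22 at index 4, swap -> [3, 10, 17, 22, 39, 30]


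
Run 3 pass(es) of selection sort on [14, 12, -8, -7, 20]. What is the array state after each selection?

Pass 1: Select minimum -8 at index 2, swap -> [-8, 12, 14, -7, 20]
Pass 2: Select minimum -7 at index 3, swap -> [-8, -7, 14, 12, 20]
Pass 3: Select minimum 12 at index 3, swap -> [-8, -7, 12, 14, 20]


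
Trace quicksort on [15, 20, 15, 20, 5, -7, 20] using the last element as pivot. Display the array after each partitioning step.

Partition 1: pivot=20 at index 6 -> [15, 20, 15, 20, 5, -7, 20]
Partition 2: pivot=-7 at index 0 -> [-7, 20, 15, 20, 5, 15, 20]
Partition 3: pivot=15 at index 3 -> [-7, 15, 5, 15, 20, 20, 20]
Partition 4: pivot=5 at index 1 -> [-7, 5, 15, 15, 20, 20, 20]
Partition 5: pivot=20 at index 5 -> [-7, 5, 15, 15, 20, 20, 20]


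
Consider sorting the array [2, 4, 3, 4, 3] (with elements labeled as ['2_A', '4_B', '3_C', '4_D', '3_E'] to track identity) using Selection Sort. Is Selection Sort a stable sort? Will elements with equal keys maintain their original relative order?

Trace Selection Sort on the labeled array (the key is the number; the letter only tracks identity):
  Pass 1: minimum 2_A is already at index 0; no swap -> [2_A, 4_B, 3_C, 4_D, 3_E]
  Pass 2: minimum of unsorted part is 3_C at index 2; swap it with 4_B at index 1 -> [2_A, 3_C, 4_B, 4_D, 3_E]
  Pass 3: minimum of unsorted part is 3_E at index 4; swap it with 4_B at index 2 -> [2_A, 3_C, 3_E, 4_D, 4_B]
  Pass 4: minimum 4_D is already at index 3; no swap -> [2_A, 3_C, 3_E, 4_D, 4_B]
Final order: [2_A, 3_C, 3_E, 4_D, 4_B]
Equal keys:
  value 3: originally 3_C, 3_E; after sorting 3_C, 3_E -> order preserved
  value 4: originally 4_B, 4_D; after sorting 4_D, 4_B -> order changed
Equal keys were reordered, so Selection Sort is not stable: the long-range swap that moves the minimum into place can carry an element past an equal key. (One such input is enough; an unstable sort may happen to preserve order on other inputs, but it gives no guarantee.)
Answer: Not stable


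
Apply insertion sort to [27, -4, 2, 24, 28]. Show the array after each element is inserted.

First element 27 is already 'sorted'
Insert -4: shifted 1 elements -> [-4, 27, 2, 24, 28]
Insert 2: shifted 1 elements -> [-4, 2, 27, 24, 28]
Insert 24: shifted 1 elements -> [-4, 2, 24, 27, 28]
Insert 28: shifted 0 elements -> [-4, 2, 24, 27, 28]


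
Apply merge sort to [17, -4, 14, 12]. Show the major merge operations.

Divide and conquer:
  Merge [17] + [-4] -> [-4, 17]
  Merge [14] + [12] -> [12, 14]
  Merge [-4, 17] + [12, 14] -> [-4, 12, 14, 17]


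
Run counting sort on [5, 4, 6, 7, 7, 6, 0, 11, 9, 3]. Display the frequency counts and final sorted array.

Count array: [1, 0, 0, 1, 1, 1, 2, 2, 0, 1, 0, 1]
(count[i] = number of elements equal to i)
Cumulative count: [1, 1, 1, 2, 3, 4, 6, 8, 8, 9, 9, 10]
Sorted: [0, 3, 4, 5, 6, 6, 7, 7, 9, 11]


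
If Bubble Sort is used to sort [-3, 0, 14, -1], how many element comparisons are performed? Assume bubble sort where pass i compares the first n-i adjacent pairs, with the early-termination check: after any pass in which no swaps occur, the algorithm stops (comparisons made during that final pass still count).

Pass 1: compare adjacent pairs (0,1)..(2,3) = 3 comparison(s), 1 swap(s) -> [-3, 0, -1, 14]
Pass 2: compare adjacent pairs (0,1)..(1,2) = 2 comparison(s), 1 swap(s) -> [-3, -1, 0, 14]
Pass 3: compare adjacent pairs (0,1)..(0,1) = 1 comparison(s), 0 swap(s) -> [-3, -1, 0, 14]
No swaps in this pass, so bubble sort stops here.
Total comparisons: 3 + 2 + 1 = 6


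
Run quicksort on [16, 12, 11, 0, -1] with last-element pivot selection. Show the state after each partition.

Partition 1: pivot=-1 at index 0 -> [-1, 12, 11, 0, 16]
Partition 2: pivot=16 at index 4 -> [-1, 12, 11, 0, 16]
Partition 3: pivot=0 at index 1 -> [-1, 0, 11, 12, 16]
Partition 4: pivot=12 at index 3 -> [-1, 0, 11, 12, 16]


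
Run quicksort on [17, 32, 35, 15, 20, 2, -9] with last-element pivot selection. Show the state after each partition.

Partition 1: pivot=-9 at index 0 -> [-9, 32, 35, 15, 20, 2, 17]
Partition 2: pivot=17 at index 3 -> [-9, 15, 2, 17, 20, 35, 32]
Partition 3: pivot=2 at index 1 -> [-9, 2, 15, 17, 20, 35, 32]
Partition 4: pivot=32 at index 5 -> [-9, 2, 15, 17, 20, 32, 35]


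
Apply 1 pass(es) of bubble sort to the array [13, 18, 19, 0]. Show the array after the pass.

After pass 1: [13, 18, 0, 19] (1 swaps)
Total swaps: 1


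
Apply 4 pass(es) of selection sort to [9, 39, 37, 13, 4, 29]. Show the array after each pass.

Pass 1: Select minimum 4 at index 4, swap -> [4, 39, 37, 13, 9, 29]
Pass 2: Select minimum 9 at index 4, swap -> [4, 9, 37, 13, 39, 29]
Pass 3: Select minimum 13 at index 3, swap -> [4, 9, 13, 37, 39, 29]
Pass 4: Select minimum 29 at index 5, swap -> [4, 9, 13, 29, 39, 37]


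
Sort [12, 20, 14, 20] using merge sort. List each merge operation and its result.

Divide and conquer:
  Merge [12] + [20] -> [12, 20]
  Merge [14] + [20] -> [14, 20]
  Merge [12, 20] + [14, 20] -> [12, 14, 20, 20]


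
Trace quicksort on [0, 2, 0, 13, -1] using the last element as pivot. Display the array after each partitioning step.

Partition 1: pivot=-1 at index 0 -> [-1, 2, 0, 13, 0]
Partition 2: pivot=0 at index 2 -> [-1, 0, 0, 13, 2]
Partition 3: pivot=2 at index 3 -> [-1, 0, 0, 2, 13]


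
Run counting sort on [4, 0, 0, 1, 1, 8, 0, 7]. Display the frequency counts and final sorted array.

Count array: [3, 2, 0, 0, 1, 0, 0, 1, 1]
(count[i] = number of elements equal to i)
Cumulative count: [3, 5, 5, 5, 6, 6, 6, 7, 8]
Sorted: [0, 0, 0, 1, 1, 4, 7, 8]


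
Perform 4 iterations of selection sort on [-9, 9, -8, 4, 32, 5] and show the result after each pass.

Pass 1: Select minimum -9 at index 0, swap -> [-9, 9, -8, 4, 32, 5]
Pass 2: Select minimum -8 at index 2, swap -> [-9, -8, 9, 4, 32, 5]
Pass 3: Select minimum 4 at index 3, swap -> [-9, -8, 4, 9, 32, 5]
Pass 4: Select minimum 5 at index 5, swap -> [-9, -8, 4, 5, 32, 9]


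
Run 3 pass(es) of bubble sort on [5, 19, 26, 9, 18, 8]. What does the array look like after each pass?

After pass 1: [5, 19, 9, 18, 8, 26] (3 swaps)
After pass 2: [5, 9, 18, 8, 19, 26] (3 swaps)
After pass 3: [5, 9, 8, 18, 19, 26] (1 swaps)
Total swaps: 7


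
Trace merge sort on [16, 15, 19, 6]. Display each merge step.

Divide and conquer:
  Merge [16] + [15] -> [15, 16]
  Merge [19] + [6] -> [6, 19]
  Merge [15, 16] + [6, 19] -> [6, 15, 16, 19]


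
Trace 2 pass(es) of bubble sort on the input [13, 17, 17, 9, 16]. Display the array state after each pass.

After pass 1: [13, 17, 9, 16, 17] (2 swaps)
After pass 2: [13, 9, 16, 17, 17] (2 swaps)
Total swaps: 4


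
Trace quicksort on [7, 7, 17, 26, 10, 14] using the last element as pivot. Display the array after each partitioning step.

Partition 1: pivot=14 at index 3 -> [7, 7, 10, 14, 17, 26]
Partition 2: pivot=10 at index 2 -> [7, 7, 10, 14, 17, 26]
Partition 3: pivot=7 at index 1 -> [7, 7, 10, 14, 17, 26]
Partition 4: pivot=26 at index 5 -> [7, 7, 10, 14, 17, 26]


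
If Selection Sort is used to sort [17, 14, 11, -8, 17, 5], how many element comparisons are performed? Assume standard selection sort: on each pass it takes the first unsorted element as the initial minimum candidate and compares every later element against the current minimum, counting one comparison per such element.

Pass 1: scan indices 1..5 for the minimum = 5 comparison(s); min is -8, place at index 0 -> [-8, 14, 11, 17, 17, 5]
Pass 2: scan indices 2..5 for the minimum = 4 comparison(s); min is 5, place at index 1 -> [-8, 5, 11, 17, 17, 14]
Pass 3: scan indices 3..5 for the minimum = 3 comparison(s); min is 11, place at index 2 -> [-8, 5, 11, 17, 17, 14]
Pass 4: scan indices 4..5 for the minimum = 2 comparison(s); min is 14, place at index 3 -> [-8, 5, 11, 14, 17, 17]
Pass 5: scan indices 5..5 for the minimum = 1 comparison(s); min is 17, place at index 4 -> [-8, 5, 11, 14, 17, 17]
Selection sort always scans the whole unsorted suffix, so the count is (n-1) + (n-2) + ... + 1 = n(n-1)/2 = 6*5/2 = 15 regardless of the input order.
Total comparisons: 5 + 4 + 3 + 2 + 1 = 15


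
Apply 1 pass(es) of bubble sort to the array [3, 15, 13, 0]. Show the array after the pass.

After pass 1: [3, 13, 0, 15] (2 swaps)
Total swaps: 2


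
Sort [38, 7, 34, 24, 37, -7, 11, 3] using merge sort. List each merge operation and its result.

Divide and conquer:
  Merge [38] + [7] -> [7, 38]
  Merge [34] + [24] -> [24, 34]
  Merge [7, 38] + [24, 34] -> [7, 24, 34, 38]
  Merge [37] + [-7] -> [-7, 37]
  Merge [11] + [3] -> [3, 11]
  Merge [-7, 37] + [3, 11] -> [-7, 3, 11, 37]
  Merge [7, 24, 34, 38] + [-7, 3, 11, 37] -> [-7, 3, 7, 11, 24, 34, 37, 38]


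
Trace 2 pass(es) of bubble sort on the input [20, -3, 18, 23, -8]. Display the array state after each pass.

After pass 1: [-3, 18, 20, -8, 23] (3 swaps)
After pass 2: [-3, 18, -8, 20, 23] (1 swaps)
Total swaps: 4


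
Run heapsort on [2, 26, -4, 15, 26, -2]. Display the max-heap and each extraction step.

Build heap: [26, 26, -2, 15, 2, -4]
Extract 26: [26, 15, -2, -4, 2, 26]
Extract 26: [15, 2, -2, -4, 26, 26]
Extract 15: [2, -4, -2, 15, 26, 26]
Extract 2: [-2, -4, 2, 15, 26, 26]
Extract -2: [-4, -2, 2, 15, 26, 26]


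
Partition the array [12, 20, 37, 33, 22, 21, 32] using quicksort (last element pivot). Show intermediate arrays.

Partition 1: pivot=32 at index 4 -> [12, 20, 22, 21, 32, 33, 37]
Partition 2: pivot=21 at index 2 -> [12, 20, 21, 22, 32, 33, 37]
Partition 3: pivot=20 at index 1 -> [12, 20, 21, 22, 32, 33, 37]
Partition 4: pivot=37 at index 6 -> [12, 20, 21, 22, 32, 33, 37]


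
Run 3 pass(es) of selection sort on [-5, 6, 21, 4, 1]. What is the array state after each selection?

Pass 1: Select minimum -5 at index 0, swap -> [-5, 6, 21, 4, 1]
Pass 2: Select minimum 1 at index 4, swap -> [-5, 1, 21, 4, 6]
Pass 3: Select minimum 4 at index 3, swap -> [-5, 1, 4, 21, 6]


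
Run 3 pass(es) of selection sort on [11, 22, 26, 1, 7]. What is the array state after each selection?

Pass 1: Select minimum 1 at index 3, swap -> [1, 22, 26, 11, 7]
Pass 2: Select minimum 7 at index 4, swap -> [1, 7, 26, 11, 22]
Pass 3: Select minimum 11 at index 3, swap -> [1, 7, 11, 26, 22]


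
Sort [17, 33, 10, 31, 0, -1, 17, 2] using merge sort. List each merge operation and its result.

Divide and conquer:
  Merge [17] + [33] -> [17, 33]
  Merge [10] + [31] -> [10, 31]
  Merge [17, 33] + [10, 31] -> [10, 17, 31, 33]
  Merge [0] + [-1] -> [-1, 0]
  Merge [17] + [2] -> [2, 17]
  Merge [-1, 0] + [2, 17] -> [-1, 0, 2, 17]
  Merge [10, 17, 31, 33] + [-1, 0, 2, 17] -> [-1, 0, 2, 10, 17, 17, 31, 33]


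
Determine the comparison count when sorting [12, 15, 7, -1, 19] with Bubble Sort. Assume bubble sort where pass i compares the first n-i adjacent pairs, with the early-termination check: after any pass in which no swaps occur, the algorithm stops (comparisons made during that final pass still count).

Pass 1: compare adjacent pairs (0,1)..(3,4) = 4 comparison(s), 2 swap(s) -> [12, 7, -1, 15, 19]
Pass 2: compare adjacent pairs (0,1)..(2,3) = 3 comparison(s), 2 swap(s) -> [7, -1, 12, 15, 19]
Pass 3: compare adjacent pairs (0,1)..(1,2) = 2 comparison(s), 1 swap(s) -> [-1, 7, 12, 15, 19]
Pass 4: compare adjacent pairs (0,1)..(0,1) = 1 comparison(s), 0 swap(s) -> [-1, 7, 12, 15, 19]
No swaps in this pass, so bubble sort stops here.
Total comparisons: 4 + 3 + 2 + 1 = 10
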